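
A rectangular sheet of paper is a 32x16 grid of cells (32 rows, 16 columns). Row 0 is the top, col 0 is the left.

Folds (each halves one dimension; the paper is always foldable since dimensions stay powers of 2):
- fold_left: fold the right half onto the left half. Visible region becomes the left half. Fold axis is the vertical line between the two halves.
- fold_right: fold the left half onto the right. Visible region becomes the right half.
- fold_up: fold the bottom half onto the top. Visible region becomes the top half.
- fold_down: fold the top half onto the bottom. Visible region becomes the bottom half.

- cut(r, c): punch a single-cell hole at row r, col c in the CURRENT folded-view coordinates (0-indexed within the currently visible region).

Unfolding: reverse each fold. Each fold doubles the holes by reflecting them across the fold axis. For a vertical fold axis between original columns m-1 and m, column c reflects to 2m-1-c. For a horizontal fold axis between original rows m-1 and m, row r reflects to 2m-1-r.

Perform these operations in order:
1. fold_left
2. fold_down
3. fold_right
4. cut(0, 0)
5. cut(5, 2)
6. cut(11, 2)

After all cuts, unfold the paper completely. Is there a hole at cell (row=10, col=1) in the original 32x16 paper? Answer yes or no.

Answer: yes

Derivation:
Op 1 fold_left: fold axis v@8; visible region now rows[0,32) x cols[0,8) = 32x8
Op 2 fold_down: fold axis h@16; visible region now rows[16,32) x cols[0,8) = 16x8
Op 3 fold_right: fold axis v@4; visible region now rows[16,32) x cols[4,8) = 16x4
Op 4 cut(0, 0): punch at orig (16,4); cuts so far [(16, 4)]; region rows[16,32) x cols[4,8) = 16x4
Op 5 cut(5, 2): punch at orig (21,6); cuts so far [(16, 4), (21, 6)]; region rows[16,32) x cols[4,8) = 16x4
Op 6 cut(11, 2): punch at orig (27,6); cuts so far [(16, 4), (21, 6), (27, 6)]; region rows[16,32) x cols[4,8) = 16x4
Unfold 1 (reflect across v@4): 6 holes -> [(16, 3), (16, 4), (21, 1), (21, 6), (27, 1), (27, 6)]
Unfold 2 (reflect across h@16): 12 holes -> [(4, 1), (4, 6), (10, 1), (10, 6), (15, 3), (15, 4), (16, 3), (16, 4), (21, 1), (21, 6), (27, 1), (27, 6)]
Unfold 3 (reflect across v@8): 24 holes -> [(4, 1), (4, 6), (4, 9), (4, 14), (10, 1), (10, 6), (10, 9), (10, 14), (15, 3), (15, 4), (15, 11), (15, 12), (16, 3), (16, 4), (16, 11), (16, 12), (21, 1), (21, 6), (21, 9), (21, 14), (27, 1), (27, 6), (27, 9), (27, 14)]
Holes: [(4, 1), (4, 6), (4, 9), (4, 14), (10, 1), (10, 6), (10, 9), (10, 14), (15, 3), (15, 4), (15, 11), (15, 12), (16, 3), (16, 4), (16, 11), (16, 12), (21, 1), (21, 6), (21, 9), (21, 14), (27, 1), (27, 6), (27, 9), (27, 14)]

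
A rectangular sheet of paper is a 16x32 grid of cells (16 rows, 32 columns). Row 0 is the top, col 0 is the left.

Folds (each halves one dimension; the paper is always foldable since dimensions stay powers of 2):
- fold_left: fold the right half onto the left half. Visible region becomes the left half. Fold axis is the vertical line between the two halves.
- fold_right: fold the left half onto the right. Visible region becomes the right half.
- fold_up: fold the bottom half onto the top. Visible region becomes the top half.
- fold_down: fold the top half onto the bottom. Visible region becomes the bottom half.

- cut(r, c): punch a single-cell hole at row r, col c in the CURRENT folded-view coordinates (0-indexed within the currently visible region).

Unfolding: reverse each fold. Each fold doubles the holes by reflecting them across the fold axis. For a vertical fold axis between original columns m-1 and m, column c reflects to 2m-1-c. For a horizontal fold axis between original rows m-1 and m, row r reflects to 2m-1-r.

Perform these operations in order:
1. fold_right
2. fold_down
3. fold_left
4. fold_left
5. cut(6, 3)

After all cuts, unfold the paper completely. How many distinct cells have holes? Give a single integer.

Answer: 16

Derivation:
Op 1 fold_right: fold axis v@16; visible region now rows[0,16) x cols[16,32) = 16x16
Op 2 fold_down: fold axis h@8; visible region now rows[8,16) x cols[16,32) = 8x16
Op 3 fold_left: fold axis v@24; visible region now rows[8,16) x cols[16,24) = 8x8
Op 4 fold_left: fold axis v@20; visible region now rows[8,16) x cols[16,20) = 8x4
Op 5 cut(6, 3): punch at orig (14,19); cuts so far [(14, 19)]; region rows[8,16) x cols[16,20) = 8x4
Unfold 1 (reflect across v@20): 2 holes -> [(14, 19), (14, 20)]
Unfold 2 (reflect across v@24): 4 holes -> [(14, 19), (14, 20), (14, 27), (14, 28)]
Unfold 3 (reflect across h@8): 8 holes -> [(1, 19), (1, 20), (1, 27), (1, 28), (14, 19), (14, 20), (14, 27), (14, 28)]
Unfold 4 (reflect across v@16): 16 holes -> [(1, 3), (1, 4), (1, 11), (1, 12), (1, 19), (1, 20), (1, 27), (1, 28), (14, 3), (14, 4), (14, 11), (14, 12), (14, 19), (14, 20), (14, 27), (14, 28)]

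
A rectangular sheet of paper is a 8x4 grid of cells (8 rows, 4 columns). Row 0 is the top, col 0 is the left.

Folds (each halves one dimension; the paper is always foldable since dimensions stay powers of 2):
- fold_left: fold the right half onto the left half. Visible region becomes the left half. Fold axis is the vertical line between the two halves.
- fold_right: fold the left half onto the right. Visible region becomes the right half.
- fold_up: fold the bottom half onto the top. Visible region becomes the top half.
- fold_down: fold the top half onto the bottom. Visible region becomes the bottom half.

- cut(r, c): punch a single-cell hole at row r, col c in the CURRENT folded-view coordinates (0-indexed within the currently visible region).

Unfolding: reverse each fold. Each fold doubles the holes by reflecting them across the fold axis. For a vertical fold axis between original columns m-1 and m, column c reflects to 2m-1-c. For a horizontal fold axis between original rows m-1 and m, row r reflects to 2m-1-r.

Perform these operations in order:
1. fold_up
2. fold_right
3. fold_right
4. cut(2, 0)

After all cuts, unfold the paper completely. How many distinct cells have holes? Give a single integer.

Answer: 8

Derivation:
Op 1 fold_up: fold axis h@4; visible region now rows[0,4) x cols[0,4) = 4x4
Op 2 fold_right: fold axis v@2; visible region now rows[0,4) x cols[2,4) = 4x2
Op 3 fold_right: fold axis v@3; visible region now rows[0,4) x cols[3,4) = 4x1
Op 4 cut(2, 0): punch at orig (2,3); cuts so far [(2, 3)]; region rows[0,4) x cols[3,4) = 4x1
Unfold 1 (reflect across v@3): 2 holes -> [(2, 2), (2, 3)]
Unfold 2 (reflect across v@2): 4 holes -> [(2, 0), (2, 1), (2, 2), (2, 3)]
Unfold 3 (reflect across h@4): 8 holes -> [(2, 0), (2, 1), (2, 2), (2, 3), (5, 0), (5, 1), (5, 2), (5, 3)]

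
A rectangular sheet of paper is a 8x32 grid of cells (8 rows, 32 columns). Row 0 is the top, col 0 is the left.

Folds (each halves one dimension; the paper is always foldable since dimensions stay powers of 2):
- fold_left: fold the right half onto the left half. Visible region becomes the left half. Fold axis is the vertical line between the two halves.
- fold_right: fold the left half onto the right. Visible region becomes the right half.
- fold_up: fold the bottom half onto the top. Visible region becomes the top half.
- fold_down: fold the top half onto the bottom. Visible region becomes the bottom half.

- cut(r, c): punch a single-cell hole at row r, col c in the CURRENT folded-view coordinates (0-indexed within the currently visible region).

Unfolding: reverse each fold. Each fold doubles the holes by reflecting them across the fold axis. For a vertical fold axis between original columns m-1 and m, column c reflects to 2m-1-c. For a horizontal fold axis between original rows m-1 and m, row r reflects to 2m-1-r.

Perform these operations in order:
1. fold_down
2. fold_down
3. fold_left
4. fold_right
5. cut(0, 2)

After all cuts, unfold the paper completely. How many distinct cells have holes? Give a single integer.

Op 1 fold_down: fold axis h@4; visible region now rows[4,8) x cols[0,32) = 4x32
Op 2 fold_down: fold axis h@6; visible region now rows[6,8) x cols[0,32) = 2x32
Op 3 fold_left: fold axis v@16; visible region now rows[6,8) x cols[0,16) = 2x16
Op 4 fold_right: fold axis v@8; visible region now rows[6,8) x cols[8,16) = 2x8
Op 5 cut(0, 2): punch at orig (6,10); cuts so far [(6, 10)]; region rows[6,8) x cols[8,16) = 2x8
Unfold 1 (reflect across v@8): 2 holes -> [(6, 5), (6, 10)]
Unfold 2 (reflect across v@16): 4 holes -> [(6, 5), (6, 10), (6, 21), (6, 26)]
Unfold 3 (reflect across h@6): 8 holes -> [(5, 5), (5, 10), (5, 21), (5, 26), (6, 5), (6, 10), (6, 21), (6, 26)]
Unfold 4 (reflect across h@4): 16 holes -> [(1, 5), (1, 10), (1, 21), (1, 26), (2, 5), (2, 10), (2, 21), (2, 26), (5, 5), (5, 10), (5, 21), (5, 26), (6, 5), (6, 10), (6, 21), (6, 26)]

Answer: 16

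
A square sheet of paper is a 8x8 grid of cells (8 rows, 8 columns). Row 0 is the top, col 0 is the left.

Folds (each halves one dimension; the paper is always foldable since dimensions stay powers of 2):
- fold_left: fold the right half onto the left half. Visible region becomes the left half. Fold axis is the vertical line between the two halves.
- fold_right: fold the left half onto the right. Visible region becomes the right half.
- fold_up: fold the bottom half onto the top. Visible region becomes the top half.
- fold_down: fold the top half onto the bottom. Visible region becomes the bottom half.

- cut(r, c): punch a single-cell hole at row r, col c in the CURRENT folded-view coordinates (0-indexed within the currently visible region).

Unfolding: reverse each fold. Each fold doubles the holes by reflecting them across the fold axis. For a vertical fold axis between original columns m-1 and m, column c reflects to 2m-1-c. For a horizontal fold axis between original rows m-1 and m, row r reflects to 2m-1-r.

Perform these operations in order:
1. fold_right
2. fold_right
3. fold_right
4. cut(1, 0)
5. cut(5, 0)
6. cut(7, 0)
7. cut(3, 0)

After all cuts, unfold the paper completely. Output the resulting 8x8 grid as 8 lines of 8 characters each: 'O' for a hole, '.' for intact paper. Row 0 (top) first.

Answer: ........
OOOOOOOO
........
OOOOOOOO
........
OOOOOOOO
........
OOOOOOOO

Derivation:
Op 1 fold_right: fold axis v@4; visible region now rows[0,8) x cols[4,8) = 8x4
Op 2 fold_right: fold axis v@6; visible region now rows[0,8) x cols[6,8) = 8x2
Op 3 fold_right: fold axis v@7; visible region now rows[0,8) x cols[7,8) = 8x1
Op 4 cut(1, 0): punch at orig (1,7); cuts so far [(1, 7)]; region rows[0,8) x cols[7,8) = 8x1
Op 5 cut(5, 0): punch at orig (5,7); cuts so far [(1, 7), (5, 7)]; region rows[0,8) x cols[7,8) = 8x1
Op 6 cut(7, 0): punch at orig (7,7); cuts so far [(1, 7), (5, 7), (7, 7)]; region rows[0,8) x cols[7,8) = 8x1
Op 7 cut(3, 0): punch at orig (3,7); cuts so far [(1, 7), (3, 7), (5, 7), (7, 7)]; region rows[0,8) x cols[7,8) = 8x1
Unfold 1 (reflect across v@7): 8 holes -> [(1, 6), (1, 7), (3, 6), (3, 7), (5, 6), (5, 7), (7, 6), (7, 7)]
Unfold 2 (reflect across v@6): 16 holes -> [(1, 4), (1, 5), (1, 6), (1, 7), (3, 4), (3, 5), (3, 6), (3, 7), (5, 4), (5, 5), (5, 6), (5, 7), (7, 4), (7, 5), (7, 6), (7, 7)]
Unfold 3 (reflect across v@4): 32 holes -> [(1, 0), (1, 1), (1, 2), (1, 3), (1, 4), (1, 5), (1, 6), (1, 7), (3, 0), (3, 1), (3, 2), (3, 3), (3, 4), (3, 5), (3, 6), (3, 7), (5, 0), (5, 1), (5, 2), (5, 3), (5, 4), (5, 5), (5, 6), (5, 7), (7, 0), (7, 1), (7, 2), (7, 3), (7, 4), (7, 5), (7, 6), (7, 7)]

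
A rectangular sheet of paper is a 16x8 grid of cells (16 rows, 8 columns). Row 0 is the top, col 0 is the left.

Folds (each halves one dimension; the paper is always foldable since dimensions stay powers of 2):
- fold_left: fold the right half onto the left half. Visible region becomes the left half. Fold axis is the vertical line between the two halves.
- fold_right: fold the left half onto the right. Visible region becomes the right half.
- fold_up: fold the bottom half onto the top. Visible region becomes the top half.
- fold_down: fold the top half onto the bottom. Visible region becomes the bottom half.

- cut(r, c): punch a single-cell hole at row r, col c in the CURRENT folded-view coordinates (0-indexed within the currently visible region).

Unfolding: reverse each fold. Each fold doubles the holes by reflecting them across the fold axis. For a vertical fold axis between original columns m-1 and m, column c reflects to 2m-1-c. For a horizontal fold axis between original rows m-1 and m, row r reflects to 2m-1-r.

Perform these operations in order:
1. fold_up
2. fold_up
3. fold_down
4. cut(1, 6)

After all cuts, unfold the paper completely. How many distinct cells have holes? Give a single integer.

Answer: 8

Derivation:
Op 1 fold_up: fold axis h@8; visible region now rows[0,8) x cols[0,8) = 8x8
Op 2 fold_up: fold axis h@4; visible region now rows[0,4) x cols[0,8) = 4x8
Op 3 fold_down: fold axis h@2; visible region now rows[2,4) x cols[0,8) = 2x8
Op 4 cut(1, 6): punch at orig (3,6); cuts so far [(3, 6)]; region rows[2,4) x cols[0,8) = 2x8
Unfold 1 (reflect across h@2): 2 holes -> [(0, 6), (3, 6)]
Unfold 2 (reflect across h@4): 4 holes -> [(0, 6), (3, 6), (4, 6), (7, 6)]
Unfold 3 (reflect across h@8): 8 holes -> [(0, 6), (3, 6), (4, 6), (7, 6), (8, 6), (11, 6), (12, 6), (15, 6)]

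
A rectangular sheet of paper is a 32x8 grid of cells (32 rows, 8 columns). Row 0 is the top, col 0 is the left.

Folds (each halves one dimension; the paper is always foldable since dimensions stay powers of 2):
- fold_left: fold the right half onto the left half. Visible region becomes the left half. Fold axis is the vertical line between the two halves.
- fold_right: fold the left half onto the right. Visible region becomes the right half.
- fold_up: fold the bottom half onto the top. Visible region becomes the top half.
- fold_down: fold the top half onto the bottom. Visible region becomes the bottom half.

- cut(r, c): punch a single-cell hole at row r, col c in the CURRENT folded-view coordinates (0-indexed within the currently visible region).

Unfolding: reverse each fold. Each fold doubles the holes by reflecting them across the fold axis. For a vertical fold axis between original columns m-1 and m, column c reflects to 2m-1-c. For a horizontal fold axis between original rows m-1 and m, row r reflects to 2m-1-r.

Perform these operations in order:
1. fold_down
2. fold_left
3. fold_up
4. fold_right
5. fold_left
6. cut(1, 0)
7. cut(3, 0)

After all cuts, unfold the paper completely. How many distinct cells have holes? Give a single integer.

Op 1 fold_down: fold axis h@16; visible region now rows[16,32) x cols[0,8) = 16x8
Op 2 fold_left: fold axis v@4; visible region now rows[16,32) x cols[0,4) = 16x4
Op 3 fold_up: fold axis h@24; visible region now rows[16,24) x cols[0,4) = 8x4
Op 4 fold_right: fold axis v@2; visible region now rows[16,24) x cols[2,4) = 8x2
Op 5 fold_left: fold axis v@3; visible region now rows[16,24) x cols[2,3) = 8x1
Op 6 cut(1, 0): punch at orig (17,2); cuts so far [(17, 2)]; region rows[16,24) x cols[2,3) = 8x1
Op 7 cut(3, 0): punch at orig (19,2); cuts so far [(17, 2), (19, 2)]; region rows[16,24) x cols[2,3) = 8x1
Unfold 1 (reflect across v@3): 4 holes -> [(17, 2), (17, 3), (19, 2), (19, 3)]
Unfold 2 (reflect across v@2): 8 holes -> [(17, 0), (17, 1), (17, 2), (17, 3), (19, 0), (19, 1), (19, 2), (19, 3)]
Unfold 3 (reflect across h@24): 16 holes -> [(17, 0), (17, 1), (17, 2), (17, 3), (19, 0), (19, 1), (19, 2), (19, 3), (28, 0), (28, 1), (28, 2), (28, 3), (30, 0), (30, 1), (30, 2), (30, 3)]
Unfold 4 (reflect across v@4): 32 holes -> [(17, 0), (17, 1), (17, 2), (17, 3), (17, 4), (17, 5), (17, 6), (17, 7), (19, 0), (19, 1), (19, 2), (19, 3), (19, 4), (19, 5), (19, 6), (19, 7), (28, 0), (28, 1), (28, 2), (28, 3), (28, 4), (28, 5), (28, 6), (28, 7), (30, 0), (30, 1), (30, 2), (30, 3), (30, 4), (30, 5), (30, 6), (30, 7)]
Unfold 5 (reflect across h@16): 64 holes -> [(1, 0), (1, 1), (1, 2), (1, 3), (1, 4), (1, 5), (1, 6), (1, 7), (3, 0), (3, 1), (3, 2), (3, 3), (3, 4), (3, 5), (3, 6), (3, 7), (12, 0), (12, 1), (12, 2), (12, 3), (12, 4), (12, 5), (12, 6), (12, 7), (14, 0), (14, 1), (14, 2), (14, 3), (14, 4), (14, 5), (14, 6), (14, 7), (17, 0), (17, 1), (17, 2), (17, 3), (17, 4), (17, 5), (17, 6), (17, 7), (19, 0), (19, 1), (19, 2), (19, 3), (19, 4), (19, 5), (19, 6), (19, 7), (28, 0), (28, 1), (28, 2), (28, 3), (28, 4), (28, 5), (28, 6), (28, 7), (30, 0), (30, 1), (30, 2), (30, 3), (30, 4), (30, 5), (30, 6), (30, 7)]

Answer: 64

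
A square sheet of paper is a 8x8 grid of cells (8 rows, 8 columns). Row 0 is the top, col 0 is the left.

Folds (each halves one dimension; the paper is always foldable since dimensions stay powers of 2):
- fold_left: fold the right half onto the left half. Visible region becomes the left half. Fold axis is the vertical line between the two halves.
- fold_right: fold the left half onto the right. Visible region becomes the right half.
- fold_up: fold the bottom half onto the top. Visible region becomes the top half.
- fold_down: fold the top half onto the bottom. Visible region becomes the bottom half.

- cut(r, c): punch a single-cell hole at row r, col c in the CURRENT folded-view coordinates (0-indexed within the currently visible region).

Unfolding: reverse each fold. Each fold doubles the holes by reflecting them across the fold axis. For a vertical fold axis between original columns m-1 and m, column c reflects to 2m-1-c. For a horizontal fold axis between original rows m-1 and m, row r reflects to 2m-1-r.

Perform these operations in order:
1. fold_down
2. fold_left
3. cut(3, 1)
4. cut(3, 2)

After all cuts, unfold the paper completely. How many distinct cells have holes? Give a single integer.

Answer: 8

Derivation:
Op 1 fold_down: fold axis h@4; visible region now rows[4,8) x cols[0,8) = 4x8
Op 2 fold_left: fold axis v@4; visible region now rows[4,8) x cols[0,4) = 4x4
Op 3 cut(3, 1): punch at orig (7,1); cuts so far [(7, 1)]; region rows[4,8) x cols[0,4) = 4x4
Op 4 cut(3, 2): punch at orig (7,2); cuts so far [(7, 1), (7, 2)]; region rows[4,8) x cols[0,4) = 4x4
Unfold 1 (reflect across v@4): 4 holes -> [(7, 1), (7, 2), (7, 5), (7, 6)]
Unfold 2 (reflect across h@4): 8 holes -> [(0, 1), (0, 2), (0, 5), (0, 6), (7, 1), (7, 2), (7, 5), (7, 6)]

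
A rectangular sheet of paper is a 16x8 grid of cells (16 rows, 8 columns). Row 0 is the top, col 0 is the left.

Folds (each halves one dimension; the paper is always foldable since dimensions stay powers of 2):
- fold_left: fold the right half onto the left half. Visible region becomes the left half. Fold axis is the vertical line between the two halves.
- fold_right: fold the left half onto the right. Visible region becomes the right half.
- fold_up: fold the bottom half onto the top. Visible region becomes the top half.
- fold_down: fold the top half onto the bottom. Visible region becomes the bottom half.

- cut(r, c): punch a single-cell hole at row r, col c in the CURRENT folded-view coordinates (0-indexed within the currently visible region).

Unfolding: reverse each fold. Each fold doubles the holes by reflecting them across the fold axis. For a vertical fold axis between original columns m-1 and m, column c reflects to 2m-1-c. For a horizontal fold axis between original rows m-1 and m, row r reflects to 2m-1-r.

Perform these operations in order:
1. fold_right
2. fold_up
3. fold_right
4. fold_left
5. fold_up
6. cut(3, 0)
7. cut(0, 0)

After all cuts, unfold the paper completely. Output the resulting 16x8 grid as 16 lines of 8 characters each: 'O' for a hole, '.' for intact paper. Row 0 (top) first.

Op 1 fold_right: fold axis v@4; visible region now rows[0,16) x cols[4,8) = 16x4
Op 2 fold_up: fold axis h@8; visible region now rows[0,8) x cols[4,8) = 8x4
Op 3 fold_right: fold axis v@6; visible region now rows[0,8) x cols[6,8) = 8x2
Op 4 fold_left: fold axis v@7; visible region now rows[0,8) x cols[6,7) = 8x1
Op 5 fold_up: fold axis h@4; visible region now rows[0,4) x cols[6,7) = 4x1
Op 6 cut(3, 0): punch at orig (3,6); cuts so far [(3, 6)]; region rows[0,4) x cols[6,7) = 4x1
Op 7 cut(0, 0): punch at orig (0,6); cuts so far [(0, 6), (3, 6)]; region rows[0,4) x cols[6,7) = 4x1
Unfold 1 (reflect across h@4): 4 holes -> [(0, 6), (3, 6), (4, 6), (7, 6)]
Unfold 2 (reflect across v@7): 8 holes -> [(0, 6), (0, 7), (3, 6), (3, 7), (4, 6), (4, 7), (7, 6), (7, 7)]
Unfold 3 (reflect across v@6): 16 holes -> [(0, 4), (0, 5), (0, 6), (0, 7), (3, 4), (3, 5), (3, 6), (3, 7), (4, 4), (4, 5), (4, 6), (4, 7), (7, 4), (7, 5), (7, 6), (7, 7)]
Unfold 4 (reflect across h@8): 32 holes -> [(0, 4), (0, 5), (0, 6), (0, 7), (3, 4), (3, 5), (3, 6), (3, 7), (4, 4), (4, 5), (4, 6), (4, 7), (7, 4), (7, 5), (7, 6), (7, 7), (8, 4), (8, 5), (8, 6), (8, 7), (11, 4), (11, 5), (11, 6), (11, 7), (12, 4), (12, 5), (12, 6), (12, 7), (15, 4), (15, 5), (15, 6), (15, 7)]
Unfold 5 (reflect across v@4): 64 holes -> [(0, 0), (0, 1), (0, 2), (0, 3), (0, 4), (0, 5), (0, 6), (0, 7), (3, 0), (3, 1), (3, 2), (3, 3), (3, 4), (3, 5), (3, 6), (3, 7), (4, 0), (4, 1), (4, 2), (4, 3), (4, 4), (4, 5), (4, 6), (4, 7), (7, 0), (7, 1), (7, 2), (7, 3), (7, 4), (7, 5), (7, 6), (7, 7), (8, 0), (8, 1), (8, 2), (8, 3), (8, 4), (8, 5), (8, 6), (8, 7), (11, 0), (11, 1), (11, 2), (11, 3), (11, 4), (11, 5), (11, 6), (11, 7), (12, 0), (12, 1), (12, 2), (12, 3), (12, 4), (12, 5), (12, 6), (12, 7), (15, 0), (15, 1), (15, 2), (15, 3), (15, 4), (15, 5), (15, 6), (15, 7)]

Answer: OOOOOOOO
........
........
OOOOOOOO
OOOOOOOO
........
........
OOOOOOOO
OOOOOOOO
........
........
OOOOOOOO
OOOOOOOO
........
........
OOOOOOOO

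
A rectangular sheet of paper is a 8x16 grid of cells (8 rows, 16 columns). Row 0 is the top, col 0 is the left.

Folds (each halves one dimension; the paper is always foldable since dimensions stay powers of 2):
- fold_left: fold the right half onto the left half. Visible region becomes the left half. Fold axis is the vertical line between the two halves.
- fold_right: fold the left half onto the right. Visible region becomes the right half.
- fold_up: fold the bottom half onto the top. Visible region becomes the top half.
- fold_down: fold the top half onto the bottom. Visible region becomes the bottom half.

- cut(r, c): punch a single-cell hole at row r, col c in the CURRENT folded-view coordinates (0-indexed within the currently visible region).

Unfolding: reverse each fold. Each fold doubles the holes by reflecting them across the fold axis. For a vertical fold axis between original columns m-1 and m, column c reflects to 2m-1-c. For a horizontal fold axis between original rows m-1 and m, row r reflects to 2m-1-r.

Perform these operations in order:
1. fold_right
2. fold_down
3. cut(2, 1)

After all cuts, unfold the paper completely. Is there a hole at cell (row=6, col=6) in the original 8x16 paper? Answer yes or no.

Op 1 fold_right: fold axis v@8; visible region now rows[0,8) x cols[8,16) = 8x8
Op 2 fold_down: fold axis h@4; visible region now rows[4,8) x cols[8,16) = 4x8
Op 3 cut(2, 1): punch at orig (6,9); cuts so far [(6, 9)]; region rows[4,8) x cols[8,16) = 4x8
Unfold 1 (reflect across h@4): 2 holes -> [(1, 9), (6, 9)]
Unfold 2 (reflect across v@8): 4 holes -> [(1, 6), (1, 9), (6, 6), (6, 9)]
Holes: [(1, 6), (1, 9), (6, 6), (6, 9)]

Answer: yes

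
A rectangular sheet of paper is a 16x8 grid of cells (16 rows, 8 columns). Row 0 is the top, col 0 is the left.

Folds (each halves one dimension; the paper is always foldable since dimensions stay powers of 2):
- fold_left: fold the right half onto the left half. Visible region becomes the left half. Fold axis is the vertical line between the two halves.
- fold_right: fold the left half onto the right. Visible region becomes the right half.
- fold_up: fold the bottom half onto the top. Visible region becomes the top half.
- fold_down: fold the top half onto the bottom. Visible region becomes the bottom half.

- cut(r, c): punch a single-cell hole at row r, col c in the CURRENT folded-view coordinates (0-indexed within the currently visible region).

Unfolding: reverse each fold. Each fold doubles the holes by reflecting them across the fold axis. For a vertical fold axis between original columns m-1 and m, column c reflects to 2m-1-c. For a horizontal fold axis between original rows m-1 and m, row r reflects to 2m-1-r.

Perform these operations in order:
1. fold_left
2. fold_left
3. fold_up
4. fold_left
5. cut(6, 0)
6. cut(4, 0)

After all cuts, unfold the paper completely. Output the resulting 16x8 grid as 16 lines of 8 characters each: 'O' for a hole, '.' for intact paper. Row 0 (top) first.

Op 1 fold_left: fold axis v@4; visible region now rows[0,16) x cols[0,4) = 16x4
Op 2 fold_left: fold axis v@2; visible region now rows[0,16) x cols[0,2) = 16x2
Op 3 fold_up: fold axis h@8; visible region now rows[0,8) x cols[0,2) = 8x2
Op 4 fold_left: fold axis v@1; visible region now rows[0,8) x cols[0,1) = 8x1
Op 5 cut(6, 0): punch at orig (6,0); cuts so far [(6, 0)]; region rows[0,8) x cols[0,1) = 8x1
Op 6 cut(4, 0): punch at orig (4,0); cuts so far [(4, 0), (6, 0)]; region rows[0,8) x cols[0,1) = 8x1
Unfold 1 (reflect across v@1): 4 holes -> [(4, 0), (4, 1), (6, 0), (6, 1)]
Unfold 2 (reflect across h@8): 8 holes -> [(4, 0), (4, 1), (6, 0), (6, 1), (9, 0), (9, 1), (11, 0), (11, 1)]
Unfold 3 (reflect across v@2): 16 holes -> [(4, 0), (4, 1), (4, 2), (4, 3), (6, 0), (6, 1), (6, 2), (6, 3), (9, 0), (9, 1), (9, 2), (9, 3), (11, 0), (11, 1), (11, 2), (11, 3)]
Unfold 4 (reflect across v@4): 32 holes -> [(4, 0), (4, 1), (4, 2), (4, 3), (4, 4), (4, 5), (4, 6), (4, 7), (6, 0), (6, 1), (6, 2), (6, 3), (6, 4), (6, 5), (6, 6), (6, 7), (9, 0), (9, 1), (9, 2), (9, 3), (9, 4), (9, 5), (9, 6), (9, 7), (11, 0), (11, 1), (11, 2), (11, 3), (11, 4), (11, 5), (11, 6), (11, 7)]

Answer: ........
........
........
........
OOOOOOOO
........
OOOOOOOO
........
........
OOOOOOOO
........
OOOOOOOO
........
........
........
........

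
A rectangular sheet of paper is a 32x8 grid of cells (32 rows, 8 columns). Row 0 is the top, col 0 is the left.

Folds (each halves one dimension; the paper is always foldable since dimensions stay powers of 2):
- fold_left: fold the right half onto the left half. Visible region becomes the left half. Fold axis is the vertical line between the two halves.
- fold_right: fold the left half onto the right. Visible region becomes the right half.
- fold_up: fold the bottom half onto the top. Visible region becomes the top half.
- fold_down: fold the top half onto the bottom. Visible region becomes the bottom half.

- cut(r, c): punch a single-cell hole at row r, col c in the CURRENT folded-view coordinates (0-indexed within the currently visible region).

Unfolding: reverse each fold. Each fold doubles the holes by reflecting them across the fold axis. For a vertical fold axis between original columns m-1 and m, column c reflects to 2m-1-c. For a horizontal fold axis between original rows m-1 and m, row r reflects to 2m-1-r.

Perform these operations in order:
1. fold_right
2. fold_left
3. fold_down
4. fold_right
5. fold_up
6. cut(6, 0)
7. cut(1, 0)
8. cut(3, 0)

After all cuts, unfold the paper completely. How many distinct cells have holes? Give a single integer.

Answer: 96

Derivation:
Op 1 fold_right: fold axis v@4; visible region now rows[0,32) x cols[4,8) = 32x4
Op 2 fold_left: fold axis v@6; visible region now rows[0,32) x cols[4,6) = 32x2
Op 3 fold_down: fold axis h@16; visible region now rows[16,32) x cols[4,6) = 16x2
Op 4 fold_right: fold axis v@5; visible region now rows[16,32) x cols[5,6) = 16x1
Op 5 fold_up: fold axis h@24; visible region now rows[16,24) x cols[5,6) = 8x1
Op 6 cut(6, 0): punch at orig (22,5); cuts so far [(22, 5)]; region rows[16,24) x cols[5,6) = 8x1
Op 7 cut(1, 0): punch at orig (17,5); cuts so far [(17, 5), (22, 5)]; region rows[16,24) x cols[5,6) = 8x1
Op 8 cut(3, 0): punch at orig (19,5); cuts so far [(17, 5), (19, 5), (22, 5)]; region rows[16,24) x cols[5,6) = 8x1
Unfold 1 (reflect across h@24): 6 holes -> [(17, 5), (19, 5), (22, 5), (25, 5), (28, 5), (30, 5)]
Unfold 2 (reflect across v@5): 12 holes -> [(17, 4), (17, 5), (19, 4), (19, 5), (22, 4), (22, 5), (25, 4), (25, 5), (28, 4), (28, 5), (30, 4), (30, 5)]
Unfold 3 (reflect across h@16): 24 holes -> [(1, 4), (1, 5), (3, 4), (3, 5), (6, 4), (6, 5), (9, 4), (9, 5), (12, 4), (12, 5), (14, 4), (14, 5), (17, 4), (17, 5), (19, 4), (19, 5), (22, 4), (22, 5), (25, 4), (25, 5), (28, 4), (28, 5), (30, 4), (30, 5)]
Unfold 4 (reflect across v@6): 48 holes -> [(1, 4), (1, 5), (1, 6), (1, 7), (3, 4), (3, 5), (3, 6), (3, 7), (6, 4), (6, 5), (6, 6), (6, 7), (9, 4), (9, 5), (9, 6), (9, 7), (12, 4), (12, 5), (12, 6), (12, 7), (14, 4), (14, 5), (14, 6), (14, 7), (17, 4), (17, 5), (17, 6), (17, 7), (19, 4), (19, 5), (19, 6), (19, 7), (22, 4), (22, 5), (22, 6), (22, 7), (25, 4), (25, 5), (25, 6), (25, 7), (28, 4), (28, 5), (28, 6), (28, 7), (30, 4), (30, 5), (30, 6), (30, 7)]
Unfold 5 (reflect across v@4): 96 holes -> [(1, 0), (1, 1), (1, 2), (1, 3), (1, 4), (1, 5), (1, 6), (1, 7), (3, 0), (3, 1), (3, 2), (3, 3), (3, 4), (3, 5), (3, 6), (3, 7), (6, 0), (6, 1), (6, 2), (6, 3), (6, 4), (6, 5), (6, 6), (6, 7), (9, 0), (9, 1), (9, 2), (9, 3), (9, 4), (9, 5), (9, 6), (9, 7), (12, 0), (12, 1), (12, 2), (12, 3), (12, 4), (12, 5), (12, 6), (12, 7), (14, 0), (14, 1), (14, 2), (14, 3), (14, 4), (14, 5), (14, 6), (14, 7), (17, 0), (17, 1), (17, 2), (17, 3), (17, 4), (17, 5), (17, 6), (17, 7), (19, 0), (19, 1), (19, 2), (19, 3), (19, 4), (19, 5), (19, 6), (19, 7), (22, 0), (22, 1), (22, 2), (22, 3), (22, 4), (22, 5), (22, 6), (22, 7), (25, 0), (25, 1), (25, 2), (25, 3), (25, 4), (25, 5), (25, 6), (25, 7), (28, 0), (28, 1), (28, 2), (28, 3), (28, 4), (28, 5), (28, 6), (28, 7), (30, 0), (30, 1), (30, 2), (30, 3), (30, 4), (30, 5), (30, 6), (30, 7)]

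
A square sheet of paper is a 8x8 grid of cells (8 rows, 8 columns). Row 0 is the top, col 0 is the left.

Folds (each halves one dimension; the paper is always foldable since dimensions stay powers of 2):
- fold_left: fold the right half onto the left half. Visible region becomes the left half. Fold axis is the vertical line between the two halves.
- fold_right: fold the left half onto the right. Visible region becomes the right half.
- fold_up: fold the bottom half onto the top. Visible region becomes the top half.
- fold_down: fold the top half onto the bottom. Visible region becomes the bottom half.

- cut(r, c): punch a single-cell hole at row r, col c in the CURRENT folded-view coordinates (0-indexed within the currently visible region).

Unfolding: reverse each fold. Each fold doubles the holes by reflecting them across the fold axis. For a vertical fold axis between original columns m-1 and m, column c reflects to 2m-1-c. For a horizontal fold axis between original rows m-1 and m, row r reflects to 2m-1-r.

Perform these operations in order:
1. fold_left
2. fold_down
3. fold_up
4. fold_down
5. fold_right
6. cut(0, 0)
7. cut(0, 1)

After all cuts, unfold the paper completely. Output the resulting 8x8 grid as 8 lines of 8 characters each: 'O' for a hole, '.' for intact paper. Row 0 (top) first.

Op 1 fold_left: fold axis v@4; visible region now rows[0,8) x cols[0,4) = 8x4
Op 2 fold_down: fold axis h@4; visible region now rows[4,8) x cols[0,4) = 4x4
Op 3 fold_up: fold axis h@6; visible region now rows[4,6) x cols[0,4) = 2x4
Op 4 fold_down: fold axis h@5; visible region now rows[5,6) x cols[0,4) = 1x4
Op 5 fold_right: fold axis v@2; visible region now rows[5,6) x cols[2,4) = 1x2
Op 6 cut(0, 0): punch at orig (5,2); cuts so far [(5, 2)]; region rows[5,6) x cols[2,4) = 1x2
Op 7 cut(0, 1): punch at orig (5,3); cuts so far [(5, 2), (5, 3)]; region rows[5,6) x cols[2,4) = 1x2
Unfold 1 (reflect across v@2): 4 holes -> [(5, 0), (5, 1), (5, 2), (5, 3)]
Unfold 2 (reflect across h@5): 8 holes -> [(4, 0), (4, 1), (4, 2), (4, 3), (5, 0), (5, 1), (5, 2), (5, 3)]
Unfold 3 (reflect across h@6): 16 holes -> [(4, 0), (4, 1), (4, 2), (4, 3), (5, 0), (5, 1), (5, 2), (5, 3), (6, 0), (6, 1), (6, 2), (6, 3), (7, 0), (7, 1), (7, 2), (7, 3)]
Unfold 4 (reflect across h@4): 32 holes -> [(0, 0), (0, 1), (0, 2), (0, 3), (1, 0), (1, 1), (1, 2), (1, 3), (2, 0), (2, 1), (2, 2), (2, 3), (3, 0), (3, 1), (3, 2), (3, 3), (4, 0), (4, 1), (4, 2), (4, 3), (5, 0), (5, 1), (5, 2), (5, 3), (6, 0), (6, 1), (6, 2), (6, 3), (7, 0), (7, 1), (7, 2), (7, 3)]
Unfold 5 (reflect across v@4): 64 holes -> [(0, 0), (0, 1), (0, 2), (0, 3), (0, 4), (0, 5), (0, 6), (0, 7), (1, 0), (1, 1), (1, 2), (1, 3), (1, 4), (1, 5), (1, 6), (1, 7), (2, 0), (2, 1), (2, 2), (2, 3), (2, 4), (2, 5), (2, 6), (2, 7), (3, 0), (3, 1), (3, 2), (3, 3), (3, 4), (3, 5), (3, 6), (3, 7), (4, 0), (4, 1), (4, 2), (4, 3), (4, 4), (4, 5), (4, 6), (4, 7), (5, 0), (5, 1), (5, 2), (5, 3), (5, 4), (5, 5), (5, 6), (5, 7), (6, 0), (6, 1), (6, 2), (6, 3), (6, 4), (6, 5), (6, 6), (6, 7), (7, 0), (7, 1), (7, 2), (7, 3), (7, 4), (7, 5), (7, 6), (7, 7)]

Answer: OOOOOOOO
OOOOOOOO
OOOOOOOO
OOOOOOOO
OOOOOOOO
OOOOOOOO
OOOOOOOO
OOOOOOOO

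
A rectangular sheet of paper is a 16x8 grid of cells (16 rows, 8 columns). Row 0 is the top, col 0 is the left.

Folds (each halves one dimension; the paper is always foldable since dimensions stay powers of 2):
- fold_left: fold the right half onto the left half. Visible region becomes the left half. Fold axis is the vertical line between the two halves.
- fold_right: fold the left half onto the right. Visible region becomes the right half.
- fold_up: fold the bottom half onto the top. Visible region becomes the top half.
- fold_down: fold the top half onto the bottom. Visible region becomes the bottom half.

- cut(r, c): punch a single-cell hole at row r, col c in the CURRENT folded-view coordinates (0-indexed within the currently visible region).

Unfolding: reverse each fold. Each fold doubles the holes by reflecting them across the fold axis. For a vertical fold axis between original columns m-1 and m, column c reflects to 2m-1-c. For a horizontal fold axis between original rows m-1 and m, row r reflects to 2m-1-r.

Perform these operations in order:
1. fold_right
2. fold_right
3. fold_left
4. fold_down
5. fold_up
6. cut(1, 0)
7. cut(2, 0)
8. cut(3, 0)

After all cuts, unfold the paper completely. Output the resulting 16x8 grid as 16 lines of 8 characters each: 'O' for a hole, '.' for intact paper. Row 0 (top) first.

Answer: ........
OOOOOOOO
OOOOOOOO
OOOOOOOO
OOOOOOOO
OOOOOOOO
OOOOOOOO
........
........
OOOOOOOO
OOOOOOOO
OOOOOOOO
OOOOOOOO
OOOOOOOO
OOOOOOOO
........

Derivation:
Op 1 fold_right: fold axis v@4; visible region now rows[0,16) x cols[4,8) = 16x4
Op 2 fold_right: fold axis v@6; visible region now rows[0,16) x cols[6,8) = 16x2
Op 3 fold_left: fold axis v@7; visible region now rows[0,16) x cols[6,7) = 16x1
Op 4 fold_down: fold axis h@8; visible region now rows[8,16) x cols[6,7) = 8x1
Op 5 fold_up: fold axis h@12; visible region now rows[8,12) x cols[6,7) = 4x1
Op 6 cut(1, 0): punch at orig (9,6); cuts so far [(9, 6)]; region rows[8,12) x cols[6,7) = 4x1
Op 7 cut(2, 0): punch at orig (10,6); cuts so far [(9, 6), (10, 6)]; region rows[8,12) x cols[6,7) = 4x1
Op 8 cut(3, 0): punch at orig (11,6); cuts so far [(9, 6), (10, 6), (11, 6)]; region rows[8,12) x cols[6,7) = 4x1
Unfold 1 (reflect across h@12): 6 holes -> [(9, 6), (10, 6), (11, 6), (12, 6), (13, 6), (14, 6)]
Unfold 2 (reflect across h@8): 12 holes -> [(1, 6), (2, 6), (3, 6), (4, 6), (5, 6), (6, 6), (9, 6), (10, 6), (11, 6), (12, 6), (13, 6), (14, 6)]
Unfold 3 (reflect across v@7): 24 holes -> [(1, 6), (1, 7), (2, 6), (2, 7), (3, 6), (3, 7), (4, 6), (4, 7), (5, 6), (5, 7), (6, 6), (6, 7), (9, 6), (9, 7), (10, 6), (10, 7), (11, 6), (11, 7), (12, 6), (12, 7), (13, 6), (13, 7), (14, 6), (14, 7)]
Unfold 4 (reflect across v@6): 48 holes -> [(1, 4), (1, 5), (1, 6), (1, 7), (2, 4), (2, 5), (2, 6), (2, 7), (3, 4), (3, 5), (3, 6), (3, 7), (4, 4), (4, 5), (4, 6), (4, 7), (5, 4), (5, 5), (5, 6), (5, 7), (6, 4), (6, 5), (6, 6), (6, 7), (9, 4), (9, 5), (9, 6), (9, 7), (10, 4), (10, 5), (10, 6), (10, 7), (11, 4), (11, 5), (11, 6), (11, 7), (12, 4), (12, 5), (12, 6), (12, 7), (13, 4), (13, 5), (13, 6), (13, 7), (14, 4), (14, 5), (14, 6), (14, 7)]
Unfold 5 (reflect across v@4): 96 holes -> [(1, 0), (1, 1), (1, 2), (1, 3), (1, 4), (1, 5), (1, 6), (1, 7), (2, 0), (2, 1), (2, 2), (2, 3), (2, 4), (2, 5), (2, 6), (2, 7), (3, 0), (3, 1), (3, 2), (3, 3), (3, 4), (3, 5), (3, 6), (3, 7), (4, 0), (4, 1), (4, 2), (4, 3), (4, 4), (4, 5), (4, 6), (4, 7), (5, 0), (5, 1), (5, 2), (5, 3), (5, 4), (5, 5), (5, 6), (5, 7), (6, 0), (6, 1), (6, 2), (6, 3), (6, 4), (6, 5), (6, 6), (6, 7), (9, 0), (9, 1), (9, 2), (9, 3), (9, 4), (9, 5), (9, 6), (9, 7), (10, 0), (10, 1), (10, 2), (10, 3), (10, 4), (10, 5), (10, 6), (10, 7), (11, 0), (11, 1), (11, 2), (11, 3), (11, 4), (11, 5), (11, 6), (11, 7), (12, 0), (12, 1), (12, 2), (12, 3), (12, 4), (12, 5), (12, 6), (12, 7), (13, 0), (13, 1), (13, 2), (13, 3), (13, 4), (13, 5), (13, 6), (13, 7), (14, 0), (14, 1), (14, 2), (14, 3), (14, 4), (14, 5), (14, 6), (14, 7)]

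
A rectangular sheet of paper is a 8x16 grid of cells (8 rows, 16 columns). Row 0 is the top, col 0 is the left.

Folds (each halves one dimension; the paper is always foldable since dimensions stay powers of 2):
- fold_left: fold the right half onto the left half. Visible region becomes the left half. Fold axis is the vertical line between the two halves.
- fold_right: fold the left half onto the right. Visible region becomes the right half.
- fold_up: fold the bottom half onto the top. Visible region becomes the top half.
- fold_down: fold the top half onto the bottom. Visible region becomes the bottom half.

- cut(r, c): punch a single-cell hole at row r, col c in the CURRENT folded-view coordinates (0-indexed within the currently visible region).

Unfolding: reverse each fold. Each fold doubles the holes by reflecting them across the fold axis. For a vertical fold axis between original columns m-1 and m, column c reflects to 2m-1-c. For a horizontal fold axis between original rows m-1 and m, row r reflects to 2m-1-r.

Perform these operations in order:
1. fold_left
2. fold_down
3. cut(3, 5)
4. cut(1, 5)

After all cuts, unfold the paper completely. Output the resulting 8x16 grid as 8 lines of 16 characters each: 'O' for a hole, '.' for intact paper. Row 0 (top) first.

Op 1 fold_left: fold axis v@8; visible region now rows[0,8) x cols[0,8) = 8x8
Op 2 fold_down: fold axis h@4; visible region now rows[4,8) x cols[0,8) = 4x8
Op 3 cut(3, 5): punch at orig (7,5); cuts so far [(7, 5)]; region rows[4,8) x cols[0,8) = 4x8
Op 4 cut(1, 5): punch at orig (5,5); cuts so far [(5, 5), (7, 5)]; region rows[4,8) x cols[0,8) = 4x8
Unfold 1 (reflect across h@4): 4 holes -> [(0, 5), (2, 5), (5, 5), (7, 5)]
Unfold 2 (reflect across v@8): 8 holes -> [(0, 5), (0, 10), (2, 5), (2, 10), (5, 5), (5, 10), (7, 5), (7, 10)]

Answer: .....O....O.....
................
.....O....O.....
................
................
.....O....O.....
................
.....O....O.....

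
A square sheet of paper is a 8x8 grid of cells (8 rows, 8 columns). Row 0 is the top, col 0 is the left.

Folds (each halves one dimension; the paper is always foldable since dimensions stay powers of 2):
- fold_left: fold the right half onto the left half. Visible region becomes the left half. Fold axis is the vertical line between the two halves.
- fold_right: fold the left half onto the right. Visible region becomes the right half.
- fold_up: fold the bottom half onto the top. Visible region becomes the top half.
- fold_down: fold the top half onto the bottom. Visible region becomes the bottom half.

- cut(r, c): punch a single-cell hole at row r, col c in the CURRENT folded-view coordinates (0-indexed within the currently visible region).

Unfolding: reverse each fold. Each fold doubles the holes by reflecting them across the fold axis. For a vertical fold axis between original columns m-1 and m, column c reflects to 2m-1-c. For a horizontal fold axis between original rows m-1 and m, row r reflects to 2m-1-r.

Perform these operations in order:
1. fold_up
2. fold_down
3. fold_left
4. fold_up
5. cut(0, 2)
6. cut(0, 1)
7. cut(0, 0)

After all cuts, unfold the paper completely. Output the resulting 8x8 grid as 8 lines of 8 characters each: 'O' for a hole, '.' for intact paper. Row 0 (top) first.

Answer: OOO..OOO
OOO..OOO
OOO..OOO
OOO..OOO
OOO..OOO
OOO..OOO
OOO..OOO
OOO..OOO

Derivation:
Op 1 fold_up: fold axis h@4; visible region now rows[0,4) x cols[0,8) = 4x8
Op 2 fold_down: fold axis h@2; visible region now rows[2,4) x cols[0,8) = 2x8
Op 3 fold_left: fold axis v@4; visible region now rows[2,4) x cols[0,4) = 2x4
Op 4 fold_up: fold axis h@3; visible region now rows[2,3) x cols[0,4) = 1x4
Op 5 cut(0, 2): punch at orig (2,2); cuts so far [(2, 2)]; region rows[2,3) x cols[0,4) = 1x4
Op 6 cut(0, 1): punch at orig (2,1); cuts so far [(2, 1), (2, 2)]; region rows[2,3) x cols[0,4) = 1x4
Op 7 cut(0, 0): punch at orig (2,0); cuts so far [(2, 0), (2, 1), (2, 2)]; region rows[2,3) x cols[0,4) = 1x4
Unfold 1 (reflect across h@3): 6 holes -> [(2, 0), (2, 1), (2, 2), (3, 0), (3, 1), (3, 2)]
Unfold 2 (reflect across v@4): 12 holes -> [(2, 0), (2, 1), (2, 2), (2, 5), (2, 6), (2, 7), (3, 0), (3, 1), (3, 2), (3, 5), (3, 6), (3, 7)]
Unfold 3 (reflect across h@2): 24 holes -> [(0, 0), (0, 1), (0, 2), (0, 5), (0, 6), (0, 7), (1, 0), (1, 1), (1, 2), (1, 5), (1, 6), (1, 7), (2, 0), (2, 1), (2, 2), (2, 5), (2, 6), (2, 7), (3, 0), (3, 1), (3, 2), (3, 5), (3, 6), (3, 7)]
Unfold 4 (reflect across h@4): 48 holes -> [(0, 0), (0, 1), (0, 2), (0, 5), (0, 6), (0, 7), (1, 0), (1, 1), (1, 2), (1, 5), (1, 6), (1, 7), (2, 0), (2, 1), (2, 2), (2, 5), (2, 6), (2, 7), (3, 0), (3, 1), (3, 2), (3, 5), (3, 6), (3, 7), (4, 0), (4, 1), (4, 2), (4, 5), (4, 6), (4, 7), (5, 0), (5, 1), (5, 2), (5, 5), (5, 6), (5, 7), (6, 0), (6, 1), (6, 2), (6, 5), (6, 6), (6, 7), (7, 0), (7, 1), (7, 2), (7, 5), (7, 6), (7, 7)]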